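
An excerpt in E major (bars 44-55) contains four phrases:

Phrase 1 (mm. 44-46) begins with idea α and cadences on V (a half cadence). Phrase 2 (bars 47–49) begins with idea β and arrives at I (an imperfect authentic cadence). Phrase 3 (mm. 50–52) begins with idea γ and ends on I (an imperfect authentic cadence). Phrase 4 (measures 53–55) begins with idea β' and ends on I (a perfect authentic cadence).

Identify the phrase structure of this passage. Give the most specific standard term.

Four phrases in two halves: the first half (mm. 44–49) ends with an imperfect authentic cadence, the second (mm. 50-55) with a perfect authentic cadence — a large antecedent–consequent pair, i.e. a double period.
Phrase 3 begins with different material from phrase 1, making it contrasting.

contrasting double period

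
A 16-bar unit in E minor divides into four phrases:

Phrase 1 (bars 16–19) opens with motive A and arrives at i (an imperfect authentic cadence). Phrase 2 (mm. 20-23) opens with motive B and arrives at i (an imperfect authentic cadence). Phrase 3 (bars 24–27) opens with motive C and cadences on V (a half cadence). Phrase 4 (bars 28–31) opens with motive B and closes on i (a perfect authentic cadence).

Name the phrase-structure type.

Four phrases in two halves: the first half (bars 16–23) ends with an imperfect authentic cadence, the second (mm. 24-31) with a perfect authentic cadence — a large antecedent–consequent pair, i.e. a double period.
Phrase 3 begins with different material from phrase 1, making it contrasting.

contrasting double period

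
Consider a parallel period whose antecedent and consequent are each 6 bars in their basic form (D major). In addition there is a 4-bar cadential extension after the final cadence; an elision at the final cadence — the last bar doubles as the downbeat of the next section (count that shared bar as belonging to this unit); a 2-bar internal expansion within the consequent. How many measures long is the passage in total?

Basic parallel period: 6 + 6 = 12 bars.
12 (basic form) + 4 (cadential extension) + 2 (internal expansion) = 18.
The elision shares a bar with the next section but does not change this unit's count.

18 measures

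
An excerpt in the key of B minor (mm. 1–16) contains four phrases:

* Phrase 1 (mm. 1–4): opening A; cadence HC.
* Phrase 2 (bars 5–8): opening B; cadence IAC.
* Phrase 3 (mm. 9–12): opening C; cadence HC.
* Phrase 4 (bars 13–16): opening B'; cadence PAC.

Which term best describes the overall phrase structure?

contrasting double period

Four phrases in two halves: the first half (mm. 1-8) ends with an imperfect authentic cadence, the second (mm. 9-16) with a perfect authentic cadence — a large antecedent–consequent pair, i.e. a double period.
Phrase 3 begins with different material from phrase 1, making it contrasting.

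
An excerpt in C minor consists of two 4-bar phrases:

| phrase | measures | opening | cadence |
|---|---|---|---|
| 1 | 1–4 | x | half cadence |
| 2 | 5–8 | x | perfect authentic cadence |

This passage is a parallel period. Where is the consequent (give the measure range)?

The antecedent is the phrase ending with the weaker cadence (half cadence, phrase 1) and the consequent the one ending more conclusively (perfect authentic cadence, phrase 2); the consequent is mm. 5–8.

measures 5–8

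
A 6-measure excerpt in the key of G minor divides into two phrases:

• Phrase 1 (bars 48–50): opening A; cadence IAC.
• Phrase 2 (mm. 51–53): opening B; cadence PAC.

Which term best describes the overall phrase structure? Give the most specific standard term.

contrasting period

Phrase 1 ends with an imperfect authentic cadence (weaker) and phrase 2 with a perfect authentic cadence (stronger): antecedent + consequent = a period.
The two phrases open with different material (A / B), so the period is contrasting.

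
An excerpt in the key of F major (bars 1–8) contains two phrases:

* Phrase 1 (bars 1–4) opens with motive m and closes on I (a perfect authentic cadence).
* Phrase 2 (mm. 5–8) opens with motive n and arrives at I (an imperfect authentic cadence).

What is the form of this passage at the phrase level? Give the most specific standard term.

The second phrase closes with an imperfect authentic cadence, which is not stronger than the first phrase's perfect authentic cadence; without a weak→strong cadential pair there is no antecedent–consequent relationship, so this is a phrase group rather than a period.

phrase group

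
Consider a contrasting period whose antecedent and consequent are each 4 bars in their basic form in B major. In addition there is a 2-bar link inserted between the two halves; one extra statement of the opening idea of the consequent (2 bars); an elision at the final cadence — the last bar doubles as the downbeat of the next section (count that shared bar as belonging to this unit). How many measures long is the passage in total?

12 measures

Basic contrasting period: 4 + 4 = 8 bars.
8 (basic form) + 2 (link) + 2 (extra statement) = 12.
The elision shares a bar with the next section but does not change this unit's count.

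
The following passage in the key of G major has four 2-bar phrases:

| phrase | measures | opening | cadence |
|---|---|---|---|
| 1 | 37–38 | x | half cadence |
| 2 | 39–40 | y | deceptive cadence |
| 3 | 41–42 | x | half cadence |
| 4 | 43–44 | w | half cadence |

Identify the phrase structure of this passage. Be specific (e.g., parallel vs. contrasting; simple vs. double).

phrase group

Phrase 4 ends with a half cadence, no stronger than phrase 2's deceptive cadence, so the four phrases do not form a double period; nor do phrases 3–4 duplicate 1–2, so it is not a repeated period. With no phrase reaching a conclusive cadence, the passage is a phrase group.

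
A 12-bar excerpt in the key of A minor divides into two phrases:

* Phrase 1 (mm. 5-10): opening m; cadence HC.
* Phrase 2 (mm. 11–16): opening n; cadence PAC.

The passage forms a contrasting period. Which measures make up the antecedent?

measures 5–10

The phrase ending with the weaker cadence (half cadence) is the antecedent; the one ending more conclusively (perfect authentic cadence) is the consequent. The antecedent is measures 5–10.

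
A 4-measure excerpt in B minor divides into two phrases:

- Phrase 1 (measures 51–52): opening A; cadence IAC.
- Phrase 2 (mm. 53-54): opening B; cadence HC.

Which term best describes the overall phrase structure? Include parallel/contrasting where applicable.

phrase group

The second phrase closes with a half cadence, which is not stronger than the first phrase's imperfect authentic cadence; without a weak→strong cadential pair there is no antecedent–consequent relationship, so this is a phrase group rather than a period.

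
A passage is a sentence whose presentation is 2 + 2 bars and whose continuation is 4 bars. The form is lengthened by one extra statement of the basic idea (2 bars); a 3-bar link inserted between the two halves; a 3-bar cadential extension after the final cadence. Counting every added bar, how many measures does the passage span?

Basic sentence: 2 + 2 + 4 = 8 bars.
8 (basic form) + 2 (extra statement) + 3 (link) + 3 (cadential extension) = 16.

16 measures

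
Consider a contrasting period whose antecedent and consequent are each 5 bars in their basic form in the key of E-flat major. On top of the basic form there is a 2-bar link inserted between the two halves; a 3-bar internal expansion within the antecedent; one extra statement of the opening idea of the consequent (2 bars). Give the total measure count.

Basic contrasting period: 5 + 5 = 10 bars.
10 (basic form) + 2 (link) + 3 (internal expansion) + 2 (extra statement) = 17.

17 measures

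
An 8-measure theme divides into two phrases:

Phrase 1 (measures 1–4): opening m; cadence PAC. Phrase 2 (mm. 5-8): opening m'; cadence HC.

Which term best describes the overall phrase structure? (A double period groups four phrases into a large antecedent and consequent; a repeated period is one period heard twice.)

The second phrase closes with a half cadence, which is not stronger than the first phrase's perfect authentic cadence; without a weak→strong cadential pair there is no antecedent–consequent relationship, so this is a phrase group rather than a period.

phrase group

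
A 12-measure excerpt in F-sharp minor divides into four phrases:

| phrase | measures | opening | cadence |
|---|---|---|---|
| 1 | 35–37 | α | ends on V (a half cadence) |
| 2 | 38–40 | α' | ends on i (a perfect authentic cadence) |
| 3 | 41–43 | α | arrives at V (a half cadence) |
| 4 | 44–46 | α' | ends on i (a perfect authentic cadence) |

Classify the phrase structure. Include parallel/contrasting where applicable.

The cadence pattern HC–PAC–HC–PAC is weak–strong twice, and phrases 3–4 restate phrases 1–2: a period heard twice, not a double period (which would end weakly at phrase 2).

repeated period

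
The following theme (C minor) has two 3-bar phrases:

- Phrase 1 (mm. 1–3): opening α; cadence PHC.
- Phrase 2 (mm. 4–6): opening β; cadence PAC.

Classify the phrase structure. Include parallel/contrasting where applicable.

contrasting period

Phrase 1 ends with a Phrygian half cadence (weaker) and phrase 2 with a perfect authentic cadence (stronger): antecedent + consequent = a period.
The two phrases open with different material (α / β), so the period is contrasting.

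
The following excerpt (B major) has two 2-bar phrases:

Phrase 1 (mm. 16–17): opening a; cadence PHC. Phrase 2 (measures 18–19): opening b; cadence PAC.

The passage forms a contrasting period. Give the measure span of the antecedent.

The phrase ending with the weaker cadence (Phrygian half cadence) is the antecedent; the one ending more conclusively (perfect authentic cadence) is the consequent. The antecedent is measures 16–17.

measures 16–17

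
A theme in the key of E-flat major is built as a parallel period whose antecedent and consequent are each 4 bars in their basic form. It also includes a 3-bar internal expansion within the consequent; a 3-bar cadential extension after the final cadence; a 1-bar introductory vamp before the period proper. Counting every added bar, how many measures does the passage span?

Basic parallel period: 4 + 4 = 8 bars.
8 (basic form) + 3 (internal expansion) + 3 (cadential extension) + 1 (introduction) = 15.

15 measures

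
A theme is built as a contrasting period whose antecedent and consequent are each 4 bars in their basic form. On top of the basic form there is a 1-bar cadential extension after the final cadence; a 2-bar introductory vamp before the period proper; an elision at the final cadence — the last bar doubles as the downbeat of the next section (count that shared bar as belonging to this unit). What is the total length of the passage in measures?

11 measures

Basic contrasting period: 4 + 4 = 8 bars.
8 (basic form) + 1 (cadential extension) + 2 (introduction) = 11.
The elision shares a bar with the next section but does not change this unit's count.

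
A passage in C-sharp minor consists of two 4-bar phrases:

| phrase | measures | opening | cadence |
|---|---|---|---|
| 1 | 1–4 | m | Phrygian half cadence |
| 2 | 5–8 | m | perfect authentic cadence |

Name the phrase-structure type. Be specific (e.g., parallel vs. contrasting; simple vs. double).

Phrase 1 ends with a Phrygian half cadence (weaker) and phrase 2 with a perfect authentic cadence (stronger): antecedent + consequent = a period.
The two phrases open with the same material (m / m), so the period is parallel.

parallel period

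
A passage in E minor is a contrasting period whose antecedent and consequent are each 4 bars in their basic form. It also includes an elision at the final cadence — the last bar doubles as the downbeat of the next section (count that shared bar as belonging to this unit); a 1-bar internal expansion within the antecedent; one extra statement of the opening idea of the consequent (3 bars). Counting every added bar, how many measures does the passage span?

12 measures

Basic contrasting period: 4 + 4 = 8 bars.
8 (basic form) + 1 (internal expansion) + 3 (extra statement) = 12.
The elision shares a bar with the next section but does not change this unit's count.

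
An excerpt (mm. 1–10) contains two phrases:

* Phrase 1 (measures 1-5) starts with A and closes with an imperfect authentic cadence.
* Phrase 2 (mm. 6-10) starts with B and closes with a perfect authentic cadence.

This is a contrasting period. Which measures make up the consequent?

measures 6–10

The phrase ending with the weaker cadence (imperfect authentic cadence) is the antecedent; the one ending more conclusively (perfect authentic cadence) is the consequent. The consequent is measures 6–10.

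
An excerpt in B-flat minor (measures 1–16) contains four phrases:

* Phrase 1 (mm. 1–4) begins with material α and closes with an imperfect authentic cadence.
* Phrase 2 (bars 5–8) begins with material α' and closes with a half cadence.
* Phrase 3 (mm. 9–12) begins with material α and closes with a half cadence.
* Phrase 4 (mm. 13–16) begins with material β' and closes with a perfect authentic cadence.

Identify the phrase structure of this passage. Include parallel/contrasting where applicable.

Four phrases in two halves: the first half (mm. 1–8) ends with a half cadence, the second (mm. 9–16) with a perfect authentic cadence — a large antecedent–consequent pair, i.e. a double period.
Phrase 3 begins with the same material as phrase 1, making it parallel.

parallel double period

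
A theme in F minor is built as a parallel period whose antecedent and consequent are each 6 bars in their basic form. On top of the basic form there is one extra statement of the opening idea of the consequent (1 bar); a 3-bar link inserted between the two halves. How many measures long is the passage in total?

Basic parallel period: 6 + 6 = 12 bars.
12 (basic form) + 1 (extra statement) + 3 (link) = 16.

16 measures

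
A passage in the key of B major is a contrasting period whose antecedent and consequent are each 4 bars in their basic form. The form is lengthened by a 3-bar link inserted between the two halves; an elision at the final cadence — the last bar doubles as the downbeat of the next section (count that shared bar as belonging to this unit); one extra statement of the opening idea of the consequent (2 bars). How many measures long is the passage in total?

Basic contrasting period: 4 + 4 = 8 bars.
8 (basic form) + 3 (link) + 2 (extra statement) = 13.
The elision shares a bar with the next section but does not change this unit's count.

13 measures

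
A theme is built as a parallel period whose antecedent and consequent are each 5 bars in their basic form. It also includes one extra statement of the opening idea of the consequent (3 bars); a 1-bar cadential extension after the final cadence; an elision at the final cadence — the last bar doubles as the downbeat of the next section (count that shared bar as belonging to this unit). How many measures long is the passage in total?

Basic parallel period: 5 + 5 = 10 bars.
10 (basic form) + 3 (extra statement) + 1 (cadential extension) = 14.
The elision shares a bar with the next section but does not change this unit's count.

14 measures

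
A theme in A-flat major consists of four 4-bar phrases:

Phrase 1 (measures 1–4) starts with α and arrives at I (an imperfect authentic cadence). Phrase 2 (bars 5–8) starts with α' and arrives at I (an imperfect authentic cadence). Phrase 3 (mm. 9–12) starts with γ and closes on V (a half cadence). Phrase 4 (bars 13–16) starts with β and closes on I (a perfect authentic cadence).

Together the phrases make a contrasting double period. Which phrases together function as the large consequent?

In a double period the first pair of phrases (ending imperfect authentic cadence) is the large antecedent and the second pair (ending perfect authentic cadence) is the large consequent; the consequent is phrases 3 and 4.

phrases 3 and 4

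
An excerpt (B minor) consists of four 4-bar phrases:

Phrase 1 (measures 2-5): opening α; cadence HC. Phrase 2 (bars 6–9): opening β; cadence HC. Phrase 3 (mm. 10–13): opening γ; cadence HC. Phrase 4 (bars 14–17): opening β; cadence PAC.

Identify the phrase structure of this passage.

contrasting double period

Four phrases in two halves: the first half (mm. 2–9) ends with a half cadence, the second (measures 10–17) with a perfect authentic cadence — a large antecedent–consequent pair, i.e. a double period.
Phrase 3 begins with different material from phrase 1, making it contrasting.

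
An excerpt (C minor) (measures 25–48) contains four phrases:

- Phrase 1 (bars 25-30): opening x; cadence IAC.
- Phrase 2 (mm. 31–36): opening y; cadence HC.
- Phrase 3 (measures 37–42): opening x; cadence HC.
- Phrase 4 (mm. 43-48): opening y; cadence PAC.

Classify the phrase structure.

Four phrases in two halves: the first half (bars 25–36) ends with a half cadence, the second (mm. 37–48) with a perfect authentic cadence — a large antecedent–consequent pair, i.e. a double period.
Phrase 3 begins with the same material as phrase 1, making it parallel.

parallel double period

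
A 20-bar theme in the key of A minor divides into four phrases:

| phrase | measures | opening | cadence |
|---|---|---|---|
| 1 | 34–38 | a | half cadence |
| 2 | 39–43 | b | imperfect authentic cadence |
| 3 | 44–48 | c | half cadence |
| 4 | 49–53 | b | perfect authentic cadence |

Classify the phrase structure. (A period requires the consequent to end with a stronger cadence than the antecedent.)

Four phrases in two halves: the first half (measures 34–43) ends with an imperfect authentic cadence, the second (measures 44-53) with a perfect authentic cadence — a large antecedent–consequent pair, i.e. a double period.
Phrase 3 begins with different material from phrase 1, making it contrasting.

contrasting double period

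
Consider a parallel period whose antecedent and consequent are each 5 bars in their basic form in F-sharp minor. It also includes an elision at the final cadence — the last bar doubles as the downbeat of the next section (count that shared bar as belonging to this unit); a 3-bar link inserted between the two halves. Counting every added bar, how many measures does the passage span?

13 measures

Basic parallel period: 5 + 5 = 10 bars.
10 (basic form) + 3 (link) = 13.
The elision shares a bar with the next section but does not change this unit's count.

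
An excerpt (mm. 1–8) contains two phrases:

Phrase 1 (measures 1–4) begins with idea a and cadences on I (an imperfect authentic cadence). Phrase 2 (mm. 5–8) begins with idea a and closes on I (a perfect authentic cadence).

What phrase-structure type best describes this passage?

parallel period

Phrase 1 ends with an imperfect authentic cadence (weaker) and phrase 2 with a perfect authentic cadence (stronger): antecedent + consequent = a period.
The two phrases open with the same material (a / a), so the period is parallel.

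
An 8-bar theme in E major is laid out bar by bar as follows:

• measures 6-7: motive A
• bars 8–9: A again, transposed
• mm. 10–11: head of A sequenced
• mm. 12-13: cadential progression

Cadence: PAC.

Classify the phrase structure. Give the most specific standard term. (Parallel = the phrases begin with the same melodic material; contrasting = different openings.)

Basic idea (bars 6–7) + its repetition (mm. 8–9) form the presentation; fragmentation and cadence (bars 10–13) form the continuation — the 8-bar whole is a sentence.

sentence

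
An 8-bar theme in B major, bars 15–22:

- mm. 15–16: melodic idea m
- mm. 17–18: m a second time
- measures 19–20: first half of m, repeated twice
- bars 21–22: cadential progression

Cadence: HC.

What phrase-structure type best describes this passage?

sentence

Basic idea (mm. 15–16) + its repetition (mm. 17-18) form the presentation; fragmentation and cadence (measures 19–22) form the continuation — the 8-bar whole is a sentence.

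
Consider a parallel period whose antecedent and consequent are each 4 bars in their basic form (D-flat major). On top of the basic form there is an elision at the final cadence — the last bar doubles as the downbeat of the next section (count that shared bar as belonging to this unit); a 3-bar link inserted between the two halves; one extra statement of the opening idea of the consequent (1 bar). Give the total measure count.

Basic parallel period: 4 + 4 = 8 bars.
8 (basic form) + 3 (link) + 1 (extra statement) = 12.
The elision shares a bar with the next section but does not change this unit's count.

12 measures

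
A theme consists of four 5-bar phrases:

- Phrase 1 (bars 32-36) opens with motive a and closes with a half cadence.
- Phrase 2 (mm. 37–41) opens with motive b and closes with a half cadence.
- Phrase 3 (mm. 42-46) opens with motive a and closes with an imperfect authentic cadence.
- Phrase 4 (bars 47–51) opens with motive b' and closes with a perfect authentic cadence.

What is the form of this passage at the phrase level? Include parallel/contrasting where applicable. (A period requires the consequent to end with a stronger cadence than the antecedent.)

Four phrases in two halves: the first half (measures 32-41) ends with a half cadence, the second (mm. 42–51) with a perfect authentic cadence — a large antecedent–consequent pair, i.e. a double period.
Phrase 3 begins with the same material as phrase 1, making it parallel.

parallel double period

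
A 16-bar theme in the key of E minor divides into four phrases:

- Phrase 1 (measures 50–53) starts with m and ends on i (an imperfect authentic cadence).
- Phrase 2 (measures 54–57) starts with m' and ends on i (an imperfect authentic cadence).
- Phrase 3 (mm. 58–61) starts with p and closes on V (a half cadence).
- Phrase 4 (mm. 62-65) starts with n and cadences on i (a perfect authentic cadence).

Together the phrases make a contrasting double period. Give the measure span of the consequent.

measures 58–65

In a double period the first pair of phrases (ending imperfect authentic cadence) is the large antecedent and the second pair (ending perfect authentic cadence) is the large consequent; the consequent is measures 58–65.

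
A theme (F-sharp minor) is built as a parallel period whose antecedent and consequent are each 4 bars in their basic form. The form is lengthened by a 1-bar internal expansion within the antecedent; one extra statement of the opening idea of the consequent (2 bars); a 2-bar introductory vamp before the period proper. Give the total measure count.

13 measures

Basic parallel period: 4 + 4 = 8 bars.
8 (basic form) + 1 (internal expansion) + 2 (extra statement) + 2 (introduction) = 13.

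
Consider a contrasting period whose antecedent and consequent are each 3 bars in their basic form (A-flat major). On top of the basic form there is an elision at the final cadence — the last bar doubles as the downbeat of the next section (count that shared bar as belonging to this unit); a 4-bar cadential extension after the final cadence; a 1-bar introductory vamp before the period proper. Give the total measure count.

Basic contrasting period: 3 + 3 = 6 bars.
6 (basic form) + 4 (cadential extension) + 1 (introduction) = 11.
The elision shares a bar with the next section but does not change this unit's count.

11 measures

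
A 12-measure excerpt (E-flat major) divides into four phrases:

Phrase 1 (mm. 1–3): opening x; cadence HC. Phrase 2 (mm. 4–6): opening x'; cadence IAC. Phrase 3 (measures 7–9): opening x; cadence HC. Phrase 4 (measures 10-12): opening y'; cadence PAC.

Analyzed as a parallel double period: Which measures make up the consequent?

measures 7–12

In a double period the four phrases pair into a large antecedent (phrases 1–2, ending imperfect authentic cadence) and a large consequent (phrases 3–4, ending perfect authentic cadence). The consequent spans bars 7–12.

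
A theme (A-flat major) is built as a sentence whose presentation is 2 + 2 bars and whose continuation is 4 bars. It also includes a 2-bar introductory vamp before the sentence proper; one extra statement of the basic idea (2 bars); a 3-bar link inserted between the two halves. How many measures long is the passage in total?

15 measures

Basic sentence: 2 + 2 + 4 = 8 bars.
8 (basic form) + 2 (introduction) + 2 (extra statement) + 3 (link) = 15.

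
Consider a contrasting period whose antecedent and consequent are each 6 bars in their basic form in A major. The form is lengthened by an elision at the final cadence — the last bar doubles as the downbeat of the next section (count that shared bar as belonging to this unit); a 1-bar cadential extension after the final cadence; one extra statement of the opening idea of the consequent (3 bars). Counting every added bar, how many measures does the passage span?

Basic contrasting period: 6 + 6 = 12 bars.
12 (basic form) + 1 (cadential extension) + 3 (extra statement) = 16.
The elision shares a bar with the next section but does not change this unit's count.

16 measures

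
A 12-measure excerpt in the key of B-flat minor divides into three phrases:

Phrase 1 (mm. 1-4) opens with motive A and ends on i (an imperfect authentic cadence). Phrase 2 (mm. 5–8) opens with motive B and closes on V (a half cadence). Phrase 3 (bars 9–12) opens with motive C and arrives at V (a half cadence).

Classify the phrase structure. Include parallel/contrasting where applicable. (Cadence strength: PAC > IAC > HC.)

phrase group

The final phrase closes with a half cadence, which is not stronger than the preceding half cadence; the 3 phrases lack an overall antecedent–consequent design and so form a phrase group.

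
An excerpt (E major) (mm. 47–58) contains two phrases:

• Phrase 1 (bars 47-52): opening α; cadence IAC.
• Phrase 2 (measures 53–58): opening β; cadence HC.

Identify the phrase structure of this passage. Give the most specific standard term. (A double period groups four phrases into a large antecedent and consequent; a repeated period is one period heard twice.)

The second phrase closes with a half cadence, which is not stronger than the first phrase's imperfect authentic cadence; without a weak→strong cadential pair there is no antecedent–consequent relationship, so this is a phrase group rather than a period.

phrase group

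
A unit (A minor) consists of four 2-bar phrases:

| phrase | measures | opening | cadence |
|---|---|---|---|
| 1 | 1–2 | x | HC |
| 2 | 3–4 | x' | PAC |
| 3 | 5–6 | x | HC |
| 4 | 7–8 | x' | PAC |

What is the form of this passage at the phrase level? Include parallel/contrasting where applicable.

The cadence pattern HC–PAC–HC–PAC is weak–strong twice, and phrases 3–4 restate phrases 1–2: a period heard twice, not a double period (which would end weakly at phrase 2).

repeated period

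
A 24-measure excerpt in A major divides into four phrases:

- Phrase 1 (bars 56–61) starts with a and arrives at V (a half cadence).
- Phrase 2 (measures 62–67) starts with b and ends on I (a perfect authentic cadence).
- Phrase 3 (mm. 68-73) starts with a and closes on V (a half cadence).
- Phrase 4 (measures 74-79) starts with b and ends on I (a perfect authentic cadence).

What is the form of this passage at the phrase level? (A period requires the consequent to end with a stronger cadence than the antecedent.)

The cadence pattern HC–PAC–HC–PAC is weak–strong twice, and phrases 3–4 restate phrases 1–2: a period heard twice, not a double period (which would end weakly at phrase 2).

repeated period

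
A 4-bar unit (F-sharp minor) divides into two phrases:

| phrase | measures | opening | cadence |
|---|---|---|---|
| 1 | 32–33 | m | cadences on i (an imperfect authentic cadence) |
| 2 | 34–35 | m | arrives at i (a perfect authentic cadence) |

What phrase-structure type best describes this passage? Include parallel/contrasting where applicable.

parallel period

Phrase 1 ends with an imperfect authentic cadence (weaker) and phrase 2 with a perfect authentic cadence (stronger): antecedent + consequent = a period.
The two phrases open with the same material (m / m), so the period is parallel.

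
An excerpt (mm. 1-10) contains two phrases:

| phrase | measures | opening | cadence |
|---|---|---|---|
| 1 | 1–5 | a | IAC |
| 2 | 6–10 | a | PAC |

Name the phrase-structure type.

parallel period

Phrase 1 ends with an imperfect authentic cadence (weaker) and phrase 2 with a perfect authentic cadence (stronger): antecedent + consequent = a period.
The two phrases open with the same material (a / a), so the period is parallel.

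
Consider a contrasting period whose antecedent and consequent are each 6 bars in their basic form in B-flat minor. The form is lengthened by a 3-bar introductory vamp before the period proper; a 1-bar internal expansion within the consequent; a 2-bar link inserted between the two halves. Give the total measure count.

18 measures

Basic contrasting period: 6 + 6 = 12 bars.
12 (basic form) + 3 (introduction) + 1 (internal expansion) + 2 (link) = 18.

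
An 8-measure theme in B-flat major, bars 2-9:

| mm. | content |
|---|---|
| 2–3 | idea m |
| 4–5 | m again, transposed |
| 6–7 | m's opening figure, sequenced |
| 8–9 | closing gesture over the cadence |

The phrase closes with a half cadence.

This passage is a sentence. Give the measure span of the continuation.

measures 6–9

After the presentation (bars 2-5), the continuation covers the fragmentation through the cadence: mm. 6–9.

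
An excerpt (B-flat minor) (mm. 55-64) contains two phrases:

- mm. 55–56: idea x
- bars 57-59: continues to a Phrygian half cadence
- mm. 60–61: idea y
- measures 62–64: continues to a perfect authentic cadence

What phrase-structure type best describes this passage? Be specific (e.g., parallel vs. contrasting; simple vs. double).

Phrase 1 ends with a Phrygian half cadence (weaker) and phrase 2 with a perfect authentic cadence (stronger): antecedent + consequent = a period.
The two phrases open with different material (x / y), so the period is contrasting.

contrasting period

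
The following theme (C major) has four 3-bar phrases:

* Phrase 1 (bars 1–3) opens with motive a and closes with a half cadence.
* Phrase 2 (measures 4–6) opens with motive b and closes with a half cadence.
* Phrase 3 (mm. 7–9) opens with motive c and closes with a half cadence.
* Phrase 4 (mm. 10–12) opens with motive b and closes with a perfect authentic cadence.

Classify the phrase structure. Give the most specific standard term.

contrasting double period

Four phrases in two halves: the first half (bars 1–6) ends with a half cadence, the second (measures 7-12) with a perfect authentic cadence — a large antecedent–consequent pair, i.e. a double period.
Phrase 3 begins with different material from phrase 1, making it contrasting.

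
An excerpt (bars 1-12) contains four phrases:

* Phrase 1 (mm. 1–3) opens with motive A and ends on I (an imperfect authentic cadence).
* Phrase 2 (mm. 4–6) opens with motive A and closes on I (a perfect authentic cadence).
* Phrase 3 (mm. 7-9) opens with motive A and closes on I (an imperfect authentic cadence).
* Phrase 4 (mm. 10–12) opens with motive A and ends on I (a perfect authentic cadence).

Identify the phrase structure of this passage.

repeated period

The cadence pattern IAC–PAC–IAC–PAC is weak–strong twice, and phrases 3–4 restate phrases 1–2: a period heard twice, not a double period (which would end weakly at phrase 2).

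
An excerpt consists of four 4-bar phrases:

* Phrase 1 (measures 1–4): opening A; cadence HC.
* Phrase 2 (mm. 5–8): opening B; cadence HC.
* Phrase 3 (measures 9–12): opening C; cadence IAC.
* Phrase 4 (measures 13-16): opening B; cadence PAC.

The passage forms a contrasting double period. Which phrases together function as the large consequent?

phrases 3 and 4

In a double period the first pair of phrases (ending half cadence) is the large antecedent and the second pair (ending perfect authentic cadence) is the large consequent; the consequent is phrases 3 and 4.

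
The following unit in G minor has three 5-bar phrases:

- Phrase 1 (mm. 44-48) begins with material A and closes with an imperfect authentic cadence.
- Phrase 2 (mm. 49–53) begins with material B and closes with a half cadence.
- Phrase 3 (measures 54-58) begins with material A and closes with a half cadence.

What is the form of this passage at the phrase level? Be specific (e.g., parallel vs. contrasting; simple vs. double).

phrase group

The final phrase closes with a half cadence, which is not stronger than the preceding half cadence; the 3 phrases lack an overall antecedent–consequent design and so form a phrase group.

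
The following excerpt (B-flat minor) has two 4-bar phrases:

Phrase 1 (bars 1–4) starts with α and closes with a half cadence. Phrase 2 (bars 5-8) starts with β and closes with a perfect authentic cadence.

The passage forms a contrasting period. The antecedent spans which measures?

The antecedent is the phrase ending with the weaker cadence (half cadence, phrase 1) and the consequent the one ending more conclusively (perfect authentic cadence, phrase 2); the antecedent is bars 1–4.

measures 1–4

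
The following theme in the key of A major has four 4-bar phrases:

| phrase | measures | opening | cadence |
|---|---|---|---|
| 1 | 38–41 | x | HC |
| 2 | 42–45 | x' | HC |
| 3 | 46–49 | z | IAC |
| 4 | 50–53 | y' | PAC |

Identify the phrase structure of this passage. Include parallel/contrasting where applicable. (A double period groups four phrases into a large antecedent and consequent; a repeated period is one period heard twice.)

contrasting double period

Four phrases in two halves: the first half (measures 38-45) ends with a half cadence, the second (measures 46–53) with a perfect authentic cadence — a large antecedent–consequent pair, i.e. a double period.
Phrase 3 begins with different material from phrase 1, making it contrasting.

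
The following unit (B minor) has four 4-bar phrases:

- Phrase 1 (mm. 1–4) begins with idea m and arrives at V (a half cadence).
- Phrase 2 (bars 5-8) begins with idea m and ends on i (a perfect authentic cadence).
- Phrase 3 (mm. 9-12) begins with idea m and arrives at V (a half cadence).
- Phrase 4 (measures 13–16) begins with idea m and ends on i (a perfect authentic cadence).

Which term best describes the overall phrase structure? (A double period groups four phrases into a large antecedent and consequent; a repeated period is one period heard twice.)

repeated period

The cadence pattern HC–PAC–HC–PAC is weak–strong twice, and phrases 3–4 restate phrases 1–2: a period heard twice, not a double period (which would end weakly at phrase 2).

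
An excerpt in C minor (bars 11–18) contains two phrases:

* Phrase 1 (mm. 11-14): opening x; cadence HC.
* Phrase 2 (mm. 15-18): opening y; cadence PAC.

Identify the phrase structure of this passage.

Phrase 1 ends with a half cadence (weaker) and phrase 2 with a perfect authentic cadence (stronger): antecedent + consequent = a period.
The two phrases open with different material (x / y), so the period is contrasting.

contrasting period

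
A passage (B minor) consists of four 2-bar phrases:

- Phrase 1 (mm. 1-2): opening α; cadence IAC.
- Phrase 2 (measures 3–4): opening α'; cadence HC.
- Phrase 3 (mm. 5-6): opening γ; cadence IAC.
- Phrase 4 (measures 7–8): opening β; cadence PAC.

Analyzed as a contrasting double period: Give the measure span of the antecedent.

In a double period the four phrases pair into a large antecedent (phrases 1–2, ending half cadence) and a large consequent (phrases 3–4, ending perfect authentic cadence). The antecedent spans mm. 1–4.

measures 1–4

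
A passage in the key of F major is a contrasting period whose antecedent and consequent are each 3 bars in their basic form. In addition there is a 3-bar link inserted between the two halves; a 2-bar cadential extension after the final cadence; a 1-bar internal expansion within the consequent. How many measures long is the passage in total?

12 measures

Basic contrasting period: 3 + 3 = 6 bars.
6 (basic form) + 3 (link) + 2 (cadential extension) + 1 (internal expansion) = 12.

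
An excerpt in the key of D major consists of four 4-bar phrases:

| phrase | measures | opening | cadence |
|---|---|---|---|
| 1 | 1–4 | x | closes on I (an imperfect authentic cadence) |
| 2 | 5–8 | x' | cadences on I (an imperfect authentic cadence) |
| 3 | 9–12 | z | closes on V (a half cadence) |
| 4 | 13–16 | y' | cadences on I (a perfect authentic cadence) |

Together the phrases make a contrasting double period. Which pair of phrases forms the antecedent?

phrases 1 and 2

In a double period the first pair of phrases (ending imperfect authentic cadence) is the large antecedent and the second pair (ending perfect authentic cadence) is the large consequent; the antecedent is phrases 1 and 2.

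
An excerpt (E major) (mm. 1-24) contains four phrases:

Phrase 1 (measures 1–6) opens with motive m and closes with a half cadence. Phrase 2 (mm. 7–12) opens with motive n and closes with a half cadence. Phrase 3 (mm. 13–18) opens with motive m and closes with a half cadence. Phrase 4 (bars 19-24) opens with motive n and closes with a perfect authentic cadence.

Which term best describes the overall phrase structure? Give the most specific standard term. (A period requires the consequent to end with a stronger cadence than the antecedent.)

Four phrases in two halves: the first half (mm. 1-12) ends with a half cadence, the second (mm. 13–24) with a perfect authentic cadence — a large antecedent–consequent pair, i.e. a double period.
Phrase 3 begins with the same material as phrase 1, making it parallel.

parallel double period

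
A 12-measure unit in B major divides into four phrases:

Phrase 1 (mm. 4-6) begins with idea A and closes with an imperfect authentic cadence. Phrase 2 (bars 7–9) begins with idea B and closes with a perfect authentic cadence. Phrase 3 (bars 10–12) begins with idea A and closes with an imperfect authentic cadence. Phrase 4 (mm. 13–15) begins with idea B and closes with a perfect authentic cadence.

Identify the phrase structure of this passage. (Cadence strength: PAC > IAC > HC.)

repeated period

The cadence pattern IAC–PAC–IAC–PAC is weak–strong twice, and phrases 3–4 restate phrases 1–2: a period heard twice, not a double period (which would end weakly at phrase 2).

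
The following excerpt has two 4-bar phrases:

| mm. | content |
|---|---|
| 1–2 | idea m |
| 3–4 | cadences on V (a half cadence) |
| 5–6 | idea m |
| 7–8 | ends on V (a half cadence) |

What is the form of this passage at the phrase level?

Both phrases have the same opening (m) and the same cadence (half cadence): the second is a restatement, not a consequent, so this is a repeated phrase rather than a period.

repeated phrase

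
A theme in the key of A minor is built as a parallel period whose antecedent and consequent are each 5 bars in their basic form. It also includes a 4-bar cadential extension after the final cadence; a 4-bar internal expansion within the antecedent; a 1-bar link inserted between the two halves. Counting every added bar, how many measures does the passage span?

Basic parallel period: 5 + 5 = 10 bars.
10 (basic form) + 4 (cadential extension) + 4 (internal expansion) + 1 (link) = 19.

19 measures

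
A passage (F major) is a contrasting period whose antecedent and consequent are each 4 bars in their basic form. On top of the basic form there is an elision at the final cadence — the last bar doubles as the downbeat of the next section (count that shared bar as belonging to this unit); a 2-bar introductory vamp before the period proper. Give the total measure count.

Basic contrasting period: 4 + 4 = 8 bars.
8 (basic form) + 2 (introduction) = 10.
The elision shares a bar with the next section but does not change this unit's count.

10 measures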